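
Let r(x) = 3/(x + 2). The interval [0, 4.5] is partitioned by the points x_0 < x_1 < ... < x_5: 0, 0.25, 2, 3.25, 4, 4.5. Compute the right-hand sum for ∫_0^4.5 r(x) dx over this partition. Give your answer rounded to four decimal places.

Subinterval widths: 0.25, 1.75, 1.25, 0.75, 0.5.
Right endpoints: 0.25, 2, 3.25, 4, 4.5.
r(0.25) = 4/3, r(2) = 0.75, r(3.25) = 4/7, r(4) = 0.5, r(4.5) = 6/13.
Sum = Σ Δx_i · r(x_i).
Sum ≈ 2.9659.

2.9659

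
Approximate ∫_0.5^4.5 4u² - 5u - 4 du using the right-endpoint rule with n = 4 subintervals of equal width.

88

Δu = (4.5 − 0.5)/4 = 1.
Right endpoints: 1.5, 2.5, 3.5, 4.5.
f(1.5) = -2.5, f(2.5) = 8.5, f(3.5) = 27.5, f(4.5) = 54.5.
Sum = Δu · [f(1.5) + f(2.5) + f(3.5) + f(4.5)].
Sum = 88.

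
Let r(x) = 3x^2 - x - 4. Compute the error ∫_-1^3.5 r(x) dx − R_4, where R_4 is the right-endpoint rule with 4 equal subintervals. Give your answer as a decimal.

-19.30078125

Exact integral: ∫_-1^3.5 r(x) dx = 20.25.
R_4 = 39.55078125.
Error = 20.25 − 39.55078125 = -19.30078125.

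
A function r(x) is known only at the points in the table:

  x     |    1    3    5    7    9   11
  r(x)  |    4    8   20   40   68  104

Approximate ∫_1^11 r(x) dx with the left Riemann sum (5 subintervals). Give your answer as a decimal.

280

Δx = 2.
Sum = 2·[4 + 8 + 20 + 40 + 68] = 280.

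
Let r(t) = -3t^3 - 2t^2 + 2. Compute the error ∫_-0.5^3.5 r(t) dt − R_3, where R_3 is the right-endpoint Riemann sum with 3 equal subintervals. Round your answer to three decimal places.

120.370

Exact integral: ∫_-0.5^3.5 r(t) dt ≈ -133.16667.
R_3 ≈ -253.53704.
Error ≈ -133.16667 − (-253.53704) ≈ 120.370.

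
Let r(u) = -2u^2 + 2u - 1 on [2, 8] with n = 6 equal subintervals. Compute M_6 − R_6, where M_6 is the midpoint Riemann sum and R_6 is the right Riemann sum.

57

M_6 = -281.
R_6 = -338.
M_6 − R_6 = 57.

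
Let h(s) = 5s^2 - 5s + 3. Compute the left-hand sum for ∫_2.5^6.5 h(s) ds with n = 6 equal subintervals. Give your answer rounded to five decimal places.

301.81481

Δs = (6.5 − 2.5)/6 = 2/3.
Left endpoints: 2.5, 19/6, 23/6, 4.5, 31/6, 35/6.
h(2.5) = 21.75, h(19/6) = 1343/36, h(23/6) = 2063/36, h(4.5) = 81.75, h(31/6) = 3983/36, h(35/6) = 5183/36.
Sum = Δs · [h(2.5) + h(19/6) + h(23/6) + ...].
Sum ≈ 301.81481.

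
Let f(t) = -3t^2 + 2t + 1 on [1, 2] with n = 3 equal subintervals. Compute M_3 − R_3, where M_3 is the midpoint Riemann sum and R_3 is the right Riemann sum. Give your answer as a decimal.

1.25

M_3 ≈ -2.97222.
R_3 ≈ -4.22222.
M_3 − R_3 = 1.25.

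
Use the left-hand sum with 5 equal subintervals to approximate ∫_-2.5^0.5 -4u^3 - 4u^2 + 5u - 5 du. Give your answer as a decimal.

Δu = (0.5 − (-2.5))/5 = 0.6.
Left endpoints: -2.5, -1.9, -1.3, -0.7, -0.1.
f(-2.5) = 20, f(-1.9) = -1.504, f(-1.3) = -9.472, f(-0.7) = -9.088, f(-0.1) = -5.536.
Sum = Δu · [f(-2.5) + f(-1.9) + f(-1.3) + f(-0.7) + f(-0.1)].
Sum = -3.36.

-3.36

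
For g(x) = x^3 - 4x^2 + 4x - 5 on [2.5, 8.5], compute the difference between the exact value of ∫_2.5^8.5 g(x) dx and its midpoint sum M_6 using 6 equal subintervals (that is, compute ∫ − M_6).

6.25

Exact integral: ∫_2.5^8.5 g(x) dx = 599.25.
M_6 = 593.
Error = 599.25 − 593 = 6.25.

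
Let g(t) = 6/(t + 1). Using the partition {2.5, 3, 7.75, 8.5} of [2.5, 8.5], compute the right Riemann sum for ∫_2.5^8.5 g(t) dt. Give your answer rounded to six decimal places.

4.480827

Subinterval widths: 0.5, 4.75, 0.75.
Right endpoints: 3, 7.75, 8.5.
g(3) = 1.5, g(7.75) = 24/35, g(8.5) = 12/19.
Sum = Σ Δt_i · g(t_i).
Sum ≈ 4.480827.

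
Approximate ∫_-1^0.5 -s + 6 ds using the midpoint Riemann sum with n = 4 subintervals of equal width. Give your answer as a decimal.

Δs = (0.5 − (-1))/4 = 0.375.
Midpoints: -0.8125, -0.4375, -0.0625, 0.3125.
f(-0.8125) = 6.8125, f(-0.4375) = 6.4375, f(-0.0625) = 6.0625, f(0.3125) = 5.6875.
Sum = Δs · [f(-0.8125) + f(-0.4375) + f(-0.0625) + f(0.3125)].
Sum = 9.375.

9.375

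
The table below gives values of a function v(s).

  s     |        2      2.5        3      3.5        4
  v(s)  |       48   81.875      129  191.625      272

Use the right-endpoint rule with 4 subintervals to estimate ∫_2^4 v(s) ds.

Δs = 0.5.
Sum = 0.5·[81.875 + 129 + 191.625 + 272] = 337.25.

337.25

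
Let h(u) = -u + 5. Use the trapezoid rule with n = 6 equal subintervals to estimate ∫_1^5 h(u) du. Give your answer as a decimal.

8

Δu = (5 − 1)/6 = 2/3.
h(1) = 4, h(5/3) = 10/3, h(7/3) = 8/3, h(3) = 2, h(11/3) = 4/3, h(13/3) = 2/3, h(5) = 0.
T_6 = (Δu/2)·[h(u_0) + 2h(u_1) + ... + 2h(u_{5}) + h(u_6)].
Sum = 8.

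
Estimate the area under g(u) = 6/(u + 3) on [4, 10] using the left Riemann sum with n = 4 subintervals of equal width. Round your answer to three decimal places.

4.027

Δu = (10 − 4)/4 = 1.5.
Left endpoints: 4, 5.5, 7, 8.5.
g(4) = 6/7, g(5.5) = 12/17, g(7) = 0.6, g(8.5) = 12/23.
Sum = Δu · [g(4) + g(5.5) + g(7) + g(8.5)].
Sum ≈ 4.027.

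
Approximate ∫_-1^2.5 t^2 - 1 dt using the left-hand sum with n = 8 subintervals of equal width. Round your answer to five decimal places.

Δt = (2.5 − (-1))/8 = 0.4375.
Left endpoints: -1, -0.5625, -0.125, 0.3125, 0.75, 1.1875, 1.625, 2.0625.
f(-1) = 0, f(-0.5625) = -0.68359375, f(-0.125) = -0.984375, f(0.3125) = -0.90234375, f(0.75) = -0.4375, f(1.1875) = 0.41015625, f(1.625) = 1.640625, f(2.0625) = 3.25390625.
Sum = Δt · [f(-1) + f(-0.5625) + f(-0.125) + ...].
Sum ≈ 1.00488.

1.00488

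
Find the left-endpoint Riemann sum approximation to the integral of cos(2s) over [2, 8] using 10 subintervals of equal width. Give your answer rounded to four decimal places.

Δs = (8 − 2)/10 = 0.6.
Left endpoints: 2, 2.6, 3.2, 3.8, 4.4, 5, 5.6, 6.2, 6.8, 7.4.
f(2) ≈ -0.6536, f(2.6) ≈ 0.4685, f(3.2) ≈ 0.9932, f(3.8) ≈ 0.2513, f(4.4) ≈ -0.8111, f(5) ≈ -0.8391, f(5.6) ≈ 0.2030, f(6.2) ≈ 0.9862, f(6.8) ≈ 0.5117, f(7.4) ≈ -0.6154.
Sum = Δs · [f(2) + f(2.6) + f(3.2) + ...].
Sum ≈ 0.2968.

0.2968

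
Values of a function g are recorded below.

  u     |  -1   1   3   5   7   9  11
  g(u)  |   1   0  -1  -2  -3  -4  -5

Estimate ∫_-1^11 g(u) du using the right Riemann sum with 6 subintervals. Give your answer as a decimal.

Δu = 2.
Sum = 2·[0 + (-1) + (-2) + (-3) + (-4) + (-5)] = -30.

-30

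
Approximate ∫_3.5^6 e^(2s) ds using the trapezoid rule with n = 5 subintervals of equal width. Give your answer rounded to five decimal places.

87455.18086

Δs = (6 − 3.5)/5 = 0.5.
f(3.5) ≈ 1096.63316, f(4) ≈ 2980.95799, f(4.5) ≈ 8103.08393, f(5) ≈ 22026.46579, f(5.5) ≈ 59874.14172, f(6) ≈ 162754.79142.
T_5 = (Δs/2)·[f(s_0) + 2f(s_1) + ... + 2f(s_{4}) + f(s_5)].
Sum ≈ 87455.18086.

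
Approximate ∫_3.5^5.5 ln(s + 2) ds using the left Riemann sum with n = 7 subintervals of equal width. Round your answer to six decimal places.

Δs = (5.5 − 3.5)/7 = 2/7.
Left endpoints: 3.5, 53/14, 57/14, 61/14, 65/14, 69/14, 73/14.
f(3.5) ≈ 1.704748, f(53/14) ≈ 1.755392, f(57/14) ≈ 1.803594, f(61/14) ≈ 1.849579, f(65/14) ≈ 1.893542, f(69/14) ≈ 1.935654, f(73/14) ≈ 1.976063.
Sum = Δs · [f(3.5) + f(53/14) + f(57/14) + ...].
Sum ≈ 3.691021.

3.691021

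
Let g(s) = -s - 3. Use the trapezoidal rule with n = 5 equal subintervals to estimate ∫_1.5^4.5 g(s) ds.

Δs = (4.5 − 1.5)/5 = 0.6.
g(1.5) = -4.5, g(2.1) = -5.1, g(2.7) = -5.7, g(3.3) = -6.3, g(3.9) = -6.9, g(4.5) = -7.5.
T_5 = (Δs/2)·[g(s_0) + 2g(s_1) + ... + 2g(s_{4}) + g(s_5)].
Sum = -18.

-18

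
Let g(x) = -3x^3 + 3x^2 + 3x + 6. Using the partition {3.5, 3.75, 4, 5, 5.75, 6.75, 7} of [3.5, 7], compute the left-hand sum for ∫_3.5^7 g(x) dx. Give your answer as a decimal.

-1016.6015625

Subinterval widths: 0.25, 0.25, 1, 0.75, 1, 0.25.
Left endpoints: 3.5, 3.75, 4, 5, 5.75, 6.75.
g(3.5) = -75.375, g(3.75) = -98.765625, g(4) = -126, g(5) = -279, g(5.75) = -447.890625, g(6.75) = -759.703125.
Sum = Σ Δx_i · g(x_i).
Sum = -1016.6015625.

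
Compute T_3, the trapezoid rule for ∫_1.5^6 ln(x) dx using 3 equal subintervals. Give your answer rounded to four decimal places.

Δx = (6 − 1.5)/3 = 1.5.
f(1.5) ≈ 0.4055, f(3) ≈ 1.0986, f(4.5) ≈ 1.5041, f(6) ≈ 1.7918.
T_3 = (Δx/2)·[f(x_0) + 2f(x_1) + 2f(x_2) + f(x_3)].
Sum ≈ 5.5520.

5.5520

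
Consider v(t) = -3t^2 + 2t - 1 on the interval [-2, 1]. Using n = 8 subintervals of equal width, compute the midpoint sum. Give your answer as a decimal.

Δt = (1 − (-2))/8 = 0.375.
Midpoints: -1.8125, -1.4375, -1.0625, -0.6875, -0.3125, 0.0625, 0.4375, 0.8125.
v(-1.8125) = -14.48046875, v(-1.4375) = -10.07421875, v(-1.0625) = -6.51171875, v(-0.6875) = -3.79296875, v(-0.3125) = -1.91796875, v(0.0625) = -0.88671875, v(0.4375) = -0.69921875, v(0.8125) = -1.35546875.
Sum = Δt · [v(-1.8125) + v(-1.4375) + v(-1.0625) + ...].
Sum = -14.89453125.

-14.89453125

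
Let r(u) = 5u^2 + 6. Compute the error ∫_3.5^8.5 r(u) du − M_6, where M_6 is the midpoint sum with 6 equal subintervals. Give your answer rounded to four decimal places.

Exact integral: ∫_3.5^8.5 r(u) du ≈ 982.083333.
M_6 ≈ 980.636574.
Error ≈ 982.083333 − 980.636574 ≈ 1.4468.

1.4468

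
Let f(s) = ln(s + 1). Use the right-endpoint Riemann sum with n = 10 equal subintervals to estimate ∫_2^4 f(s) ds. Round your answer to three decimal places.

Δs = (4 − 2)/10 = 0.2.
Right endpoints: 2.2, 2.4, 2.6, 2.8, 3, 3.2, 3.4, 3.6, 3.8, 4.
f(2.2) ≈ 1.163, f(2.4) ≈ 1.224, f(2.6) ≈ 1.281, f(2.8) ≈ 1.335, f(3) ≈ 1.386, f(3.2) ≈ 1.435, f(3.4) ≈ 1.482, f(3.6) ≈ 1.526, f(3.8) ≈ 1.569, f(4) ≈ 1.609.
Sum = Δs · [f(2.2) + f(2.4) + f(2.6) + ...].
Sum ≈ 2.802.

2.802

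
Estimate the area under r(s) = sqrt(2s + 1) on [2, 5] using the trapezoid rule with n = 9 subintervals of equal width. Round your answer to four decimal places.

Δs = (5 − 2)/9 = 1/3.
r(2) ≈ 2.2361, r(7/3) ≈ 2.3805, r(8/3) ≈ 2.5166, r(3) ≈ 2.6458, r(10/3) ≈ 2.7689, r(11/3) ≈ 2.8868, r(4) ≈ 3.0000, r(13/3) ≈ 3.1091, r(14/3) ≈ 3.2146, r(5) ≈ 3.3166.
T_9 = (Δs/2)·[r(s_0) + 2r(s_1) + ... + 2r(s_{8}) + r(s_9)].
Sum ≈ 8.4328.

8.4328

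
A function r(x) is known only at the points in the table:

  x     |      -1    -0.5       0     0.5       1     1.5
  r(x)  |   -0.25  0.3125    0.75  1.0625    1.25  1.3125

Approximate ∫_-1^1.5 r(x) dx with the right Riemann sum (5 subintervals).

2.34375

Δx = 0.5.
Sum = 0.5·[0.3125 + 0.75 + 1.0625 + 1.25 + 1.3125] = 2.34375.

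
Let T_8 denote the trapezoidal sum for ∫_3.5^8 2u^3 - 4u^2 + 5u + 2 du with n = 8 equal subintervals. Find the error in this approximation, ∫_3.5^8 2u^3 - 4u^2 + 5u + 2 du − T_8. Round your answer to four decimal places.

Exact integral: ∫_3.5^8 f(u) du = 1485.84375.
T_8 ≈ 1493.081543.
Error ≈ 1485.84375 − 1493.081543 ≈ -7.2378.

-7.2378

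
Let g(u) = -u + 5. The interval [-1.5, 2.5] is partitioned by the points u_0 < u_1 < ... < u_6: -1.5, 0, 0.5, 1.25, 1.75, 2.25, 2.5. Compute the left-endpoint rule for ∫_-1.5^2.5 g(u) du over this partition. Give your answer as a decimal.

Subinterval widths: 1.5, 0.5, 0.75, 0.5, 0.5, 0.25.
Left endpoints: -1.5, 0, 0.5, 1.25, 1.75, 2.25.
g(-1.5) = 6.5, g(0) = 5, g(0.5) = 4.5, g(1.25) = 3.75, g(1.75) = 3.25, g(2.25) = 2.75.
Sum = Σ Δu_i · g(u_i).
Sum = 19.8125.

19.8125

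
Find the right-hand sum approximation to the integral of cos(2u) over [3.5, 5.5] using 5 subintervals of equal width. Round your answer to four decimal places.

Δu = (5.5 − 3.5)/5 = 0.4.
Right endpoints: 3.9, 4.3, 4.7, 5.1, 5.5.
f(3.9) ≈ 0.0540, f(4.3) ≈ -0.6787, f(4.7) ≈ -0.9997, f(5.1) ≈ -0.7143, f(5.5) ≈ 0.0044.
Sum = Δu · [f(3.9) + f(4.3) + f(4.7) + f(5.1) + f(5.5)].
Sum ≈ -0.9337.

-0.9337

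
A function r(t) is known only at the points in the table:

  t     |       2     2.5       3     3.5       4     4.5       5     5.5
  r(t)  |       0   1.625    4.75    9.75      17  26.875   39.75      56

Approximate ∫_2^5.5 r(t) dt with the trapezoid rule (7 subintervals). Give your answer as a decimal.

63.875

Δt = 0.5.
T_7 = (0.5/2)·[0 + 2·1.625 + 2·4.75 + 2·9.75 + 2·17 + 2·26.875 + 2·39.75 + 56] = 63.875.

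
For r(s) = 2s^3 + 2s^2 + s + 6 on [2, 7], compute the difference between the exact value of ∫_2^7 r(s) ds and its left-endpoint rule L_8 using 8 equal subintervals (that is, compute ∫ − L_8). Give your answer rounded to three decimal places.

Exact integral: ∫_2^7 r(s) ds ≈ 1468.33333.
L_8 = 1238.7109375.
Error ≈ 1468.33333 − 1238.7109375 ≈ 229.622.

229.622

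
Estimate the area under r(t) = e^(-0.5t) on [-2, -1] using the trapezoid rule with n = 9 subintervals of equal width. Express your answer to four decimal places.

Δt = (-1 − (-2))/9 = 1/9.
r(-2) ≈ 2.7183, r(-17/9) ≈ 2.5714, r(-16/9) ≈ 2.4324, r(-5/3) ≈ 2.3010, r(-14/9) ≈ 2.1766, r(-13/9) ≈ 2.0590, r(-4/3) ≈ 1.9477, r(-11/9) ≈ 1.8425, r(-10/9) ≈ 1.7429, r(-1) ≈ 1.6487.
T_9 = (Δt/2)·[r(t_0) + 2r(t_1) + ... + 2r(t_{8}) + r(t_9)].
Sum ≈ 2.1397.

2.1397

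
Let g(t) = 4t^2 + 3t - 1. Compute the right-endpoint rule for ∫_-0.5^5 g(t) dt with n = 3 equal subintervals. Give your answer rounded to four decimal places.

Δt = (5 − (-0.5))/3 = 11/6.
Right endpoints: 4/3, 19/6, 5.
g(4/3) = 91/9, g(19/6) = 875/18, g(5) = 114.
Sum = Δt · [g(4/3) + g(19/6) + g(5)].
Sum ≈ 316.6574.

316.6574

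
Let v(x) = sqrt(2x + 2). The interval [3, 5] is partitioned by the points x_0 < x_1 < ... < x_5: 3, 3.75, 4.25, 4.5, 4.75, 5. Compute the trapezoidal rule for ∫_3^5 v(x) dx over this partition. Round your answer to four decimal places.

6.3121

Subinterval widths: 0.75, 0.5, 0.25, 0.25, 0.25.
v(3) ≈ 2.8284, v(3.75) ≈ 3.0822, v(4.25) ≈ 3.2404, v(4.5) ≈ 3.3166, v(4.75) ≈ 3.3912, v(5) ≈ 3.4641.
On each subinterval the trapezoid contributes (Δx_i/2)·[v(x_{i-1}) + v(x_i)].
Sum ≈ 6.3121.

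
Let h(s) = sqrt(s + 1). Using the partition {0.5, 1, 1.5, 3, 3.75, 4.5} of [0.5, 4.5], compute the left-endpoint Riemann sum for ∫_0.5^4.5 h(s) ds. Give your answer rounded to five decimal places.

Subinterval widths: 0.5, 0.5, 1.5, 0.75, 0.75.
Left endpoints: 0.5, 1, 1.5, 3, 3.75.
h(0.5) ≈ 1.22474, h(1) ≈ 1.41421, h(1.5) ≈ 1.58114, h(3) ≈ 2.00000, h(3.75) ≈ 2.17945.
Sum = Σ Δs_i · h(s_i).
Sum ≈ 6.82577.

6.82577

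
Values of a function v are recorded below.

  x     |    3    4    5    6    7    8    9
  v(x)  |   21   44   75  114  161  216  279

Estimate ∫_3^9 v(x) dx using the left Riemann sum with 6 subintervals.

Δx = 1.
Sum = 1·[21 + 44 + 75 + 114 + 161 + 216] = 631.

631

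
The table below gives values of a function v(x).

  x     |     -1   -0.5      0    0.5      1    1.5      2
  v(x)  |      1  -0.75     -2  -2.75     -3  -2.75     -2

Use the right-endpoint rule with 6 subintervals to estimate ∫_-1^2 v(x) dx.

Δx = 0.5.
Sum = 0.5·[(-0.75) + (-2) + (-2.75) + (-3) + (-2.75) + (-2)] = -6.625.

-6.625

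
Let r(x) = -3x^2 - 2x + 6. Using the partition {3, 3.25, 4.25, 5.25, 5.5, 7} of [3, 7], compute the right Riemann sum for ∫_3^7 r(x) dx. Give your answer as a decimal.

-408.359375

Subinterval widths: 0.25, 1, 1, 0.25, 1.5.
Right endpoints: 3.25, 4.25, 5.25, 5.5, 7.
r(3.25) = -32.1875, r(4.25) = -56.6875, r(5.25) = -87.1875, r(5.5) = -95.75, r(7) = -155.
Sum = Σ Δx_i · r(x_i).
Sum = -408.359375.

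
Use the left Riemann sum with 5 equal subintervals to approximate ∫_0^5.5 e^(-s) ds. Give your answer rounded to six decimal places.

1.642118

Δs = (5.5 − 0)/5 = 1.1.
Left endpoints: 0, 1.1, 2.2, 3.3, 4.4.
f(0) ≈ 1.000000, f(1.1) ≈ 0.332871, f(2.2) ≈ 0.110803, f(3.3) ≈ 0.036883, f(4.4) ≈ 0.012277.
Sum = Δs · [f(0) + f(1.1) + f(2.2) + f(3.3) + f(4.4)].
Sum ≈ 1.642118.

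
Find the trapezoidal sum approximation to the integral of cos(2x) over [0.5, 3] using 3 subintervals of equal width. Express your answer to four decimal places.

Δx = (3 − 0.5)/3 = 5/6.
f(0.5) ≈ 0.5403, f(4/3) ≈ -0.8893, f(13/6) ≈ -0.3700, f(3) ≈ 0.9602.
T_3 = (Δx/2)·[f(x_0) + 2f(x_1) + 2f(x_2) + f(x_3)].
Sum ≈ -0.4243.

-0.4243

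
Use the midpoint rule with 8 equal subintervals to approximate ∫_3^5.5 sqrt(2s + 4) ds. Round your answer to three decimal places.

Δs = (5.5 − 3)/8 = 0.3125.
Midpoints: 3.15625, 3.46875, 3.78125, 4.09375, 4.40625, 4.71875, 5.03125, 5.34375.
f(3.15625) ≈ 3.211, f(3.46875) ≈ 3.307, f(3.78125) ≈ 3.400, f(4.09375) ≈ 3.491, f(4.40625) ≈ 3.579, f(4.71875) ≈ 3.666, f(5.03125) ≈ 3.750, f(5.34375) ≈ 3.832.
Sum = Δs · [f(3.15625) + f(3.46875) + f(3.78125) + ...].
Sum ≈ 8.824.

8.824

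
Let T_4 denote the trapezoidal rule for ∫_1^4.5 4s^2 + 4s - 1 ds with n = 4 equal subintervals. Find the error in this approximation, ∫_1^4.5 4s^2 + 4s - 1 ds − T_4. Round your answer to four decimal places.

-1.7865

Exact integral: ∫_1^4.5 f(s) ds ≈ 155.166667.
T_4 = 156.953125.
Error ≈ 155.166667 − 156.953125 ≈ -1.7865.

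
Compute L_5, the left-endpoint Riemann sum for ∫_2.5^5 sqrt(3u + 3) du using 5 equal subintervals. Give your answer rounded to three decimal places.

9.157

Δu = (5 − 2.5)/5 = 0.5.
Left endpoints: 2.5, 3, 3.5, 4, 4.5.
f(2.5) ≈ 3.240, f(3) ≈ 3.464, f(3.5) ≈ 3.674, f(4) ≈ 3.873, f(4.5) ≈ 4.062.
Sum = Δu · [f(2.5) + f(3) + f(3.5) + f(4) + f(4.5)].
Sum ≈ 9.157.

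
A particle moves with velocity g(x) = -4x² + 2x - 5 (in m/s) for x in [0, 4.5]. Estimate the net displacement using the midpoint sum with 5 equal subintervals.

-122.535

Δx = (4.5 − 0)/5 = 0.9.
Midpoints: 0.45, 1.35, 2.25, 3.15, 4.05.
g(0.45) = -4.91, g(1.35) = -9.59, g(2.25) = -20.75, g(3.15) = -38.39, g(4.05) = -62.51.
Sum = Δx · [g(0.45) + g(1.35) + g(2.25) + g(3.15) + g(4.05)].
Sum = -122.535.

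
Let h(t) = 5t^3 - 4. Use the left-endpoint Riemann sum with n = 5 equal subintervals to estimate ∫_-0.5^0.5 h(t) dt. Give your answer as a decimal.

-4.125

Δt = (0.5 − (-0.5))/5 = 0.2.
Left endpoints: -0.5, -0.3, -0.1, 0.1, 0.3.
h(-0.5) = -4.625, h(-0.3) = -4.135, h(-0.1) = -4.005, h(0.1) = -3.995, h(0.3) = -3.865.
Sum = Δt · [h(-0.5) + h(-0.3) + h(-0.1) + h(0.1) + h(0.3)].
Sum = -4.125.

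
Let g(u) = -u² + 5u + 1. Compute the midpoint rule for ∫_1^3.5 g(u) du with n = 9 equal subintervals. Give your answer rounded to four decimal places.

16.6827

Δu = (3.5 − 1)/9 = 5/18.
Midpoints: 41/36, 17/12, 61/36, 71/36, 2.25, 91/36, 101/36, 37/12, 121/36.
g(41/36) = 6995/1296, g(17/12) = 875/144, g(61/36) = 8555/1296, g(71/36) = 9035/1296, g(2.25) = 7.1875, g(91/36) = 9395/1296, g(101/36) = 9275/1296, g(37/12) = 995/144, g(121/36) = 8435/1296.
Sum = Δu · [g(41/36) + g(17/12) + g(61/36) + ...].
Sum ≈ 16.6827.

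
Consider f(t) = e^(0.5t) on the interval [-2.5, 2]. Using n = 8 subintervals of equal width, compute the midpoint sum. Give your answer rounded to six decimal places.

4.847561

Δt = (2 − (-2.5))/8 = 0.5625.
Midpoints: -2.21875, -1.65625, -1.09375, -0.53125, 0.03125, 0.59375, 1.15625, 1.71875.
f(-2.21875) ≈ 0.329765, f(-1.65625) ≈ 0.436868, f(-1.09375) ≈ 0.578756, f(-0.53125) ≈ 0.766727, f(0.03125) ≈ 1.015748, f(0.59375) ≈ 1.345647, f(1.15625) ≈ 1.782693, f(1.71875) ≈ 2.361684.
Sum = Δt · [f(-2.21875) + f(-1.65625) + f(-1.09375) + ...].
Sum ≈ 4.847561.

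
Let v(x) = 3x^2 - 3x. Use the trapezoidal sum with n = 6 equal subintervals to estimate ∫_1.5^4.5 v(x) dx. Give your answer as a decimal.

Δx = (4.5 − 1.5)/6 = 0.5.
v(1.5) = 2.25, v(2) = 6, v(2.5) = 11.25, v(3) = 18, v(3.5) = 26.25, v(4) = 36, v(4.5) = 47.25.
T_6 = (Δx/2)·[v(x_0) + 2v(x_1) + ... + 2v(x_{5}) + v(x_6)].
Sum = 61.125.

61.125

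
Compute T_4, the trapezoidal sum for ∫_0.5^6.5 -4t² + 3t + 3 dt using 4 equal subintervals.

Δt = (6.5 − 0.5)/4 = 1.5.
f(0.5) = 3.5, f(2) = -7, f(3.5) = -35.5, f(5) = -82, f(6.5) = -146.5.
T_4 = (Δt/2)·[f(t_0) + 2f(t_1) + 2f(t_2) + 2f(t_3) + f(t_4)].
Sum = -294.

-294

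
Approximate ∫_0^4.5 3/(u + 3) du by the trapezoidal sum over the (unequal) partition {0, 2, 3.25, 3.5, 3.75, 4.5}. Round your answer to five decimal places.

Subinterval widths: 2, 1.25, 0.25, 0.25, 0.75.
f(0) = 1, f(2) = 0.6, f(3.25) = 0.48, f(3.5) = 6/13, f(3.75) = 4/9, f(4.5) = 0.4.
On each subinterval the trapezoid contributes (Δu_i/2)·[f(u_{i-1}) + f(u_i)].
Sum ≈ 2.82261.

2.82261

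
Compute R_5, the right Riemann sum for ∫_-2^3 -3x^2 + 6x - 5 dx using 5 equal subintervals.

Δx = (3 − (-2))/5 = 1.
Right endpoints: -1, 0, 1, 2, 3.
f(-1) = -14, f(0) = -5, f(1) = -2, f(2) = -5, f(3) = -14.
Sum = Δx · [f(-1) + f(0) + f(1) + f(2) + f(3)].
Sum = -40.

-40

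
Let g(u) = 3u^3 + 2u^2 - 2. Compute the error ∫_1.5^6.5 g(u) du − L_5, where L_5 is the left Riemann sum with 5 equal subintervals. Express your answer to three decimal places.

Exact integral: ∫_1.5^6.5 g(u) du ≈ 1505.83333.
L_5 = 1090.625.
Error ≈ 1505.83333 − 1090.625 ≈ 415.208.

415.208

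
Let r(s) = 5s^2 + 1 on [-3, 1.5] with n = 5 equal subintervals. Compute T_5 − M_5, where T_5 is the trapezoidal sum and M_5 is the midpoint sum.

4.55625

T_5 = 58.1625.
M_5 = 53.60625.
T_5 − M_5 = 4.55625.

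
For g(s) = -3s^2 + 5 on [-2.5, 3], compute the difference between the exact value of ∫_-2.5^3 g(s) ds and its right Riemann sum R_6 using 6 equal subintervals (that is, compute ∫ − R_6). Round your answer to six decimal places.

Exact integral: ∫_-2.5^3 g(s) ds = -15.125.
R_6 ≈ -21.21701389.
Error ≈ -15.125 − (-21.21701389) ≈ 6.092014.

6.092014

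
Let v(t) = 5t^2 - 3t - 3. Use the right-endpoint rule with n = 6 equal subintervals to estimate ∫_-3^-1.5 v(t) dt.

40.296875

Δt = (-1.5 − (-3))/6 = 0.25.
Right endpoints: -2.75, -2.5, -2.25, -2, -1.75, -1.5.
v(-2.75) = 43.0625, v(-2.5) = 35.75, v(-2.25) = 29.0625, v(-2) = 23, v(-1.75) = 17.5625, v(-1.5) = 12.75.
Sum = Δt · [v(-2.75) + v(-2.5) + v(-2.25) + ...].
Sum = 40.296875.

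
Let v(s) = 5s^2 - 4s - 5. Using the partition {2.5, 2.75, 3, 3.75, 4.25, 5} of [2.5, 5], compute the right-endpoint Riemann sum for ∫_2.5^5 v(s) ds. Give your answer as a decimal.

159.34375

Subinterval widths: 0.25, 0.25, 0.75, 0.5, 0.75.
Right endpoints: 2.75, 3, 3.75, 4.25, 5.
v(2.75) = 21.8125, v(3) = 28, v(3.75) = 50.3125, v(4.25) = 68.3125, v(5) = 100.
Sum = Σ Δs_i · v(s_i).
Sum = 159.34375.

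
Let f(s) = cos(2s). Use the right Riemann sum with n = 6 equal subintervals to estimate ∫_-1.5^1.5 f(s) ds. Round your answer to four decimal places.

Δs = (1.5 − (-1.5))/6 = 0.5.
Right endpoints: -1, -0.5, 0, 0.5, 1, 1.5.
f(-1) ≈ -0.4161, f(-0.5) ≈ 0.5403, f(0) ≈ 1.0000, f(0.5) ≈ 0.5403, f(1) ≈ -0.4161, f(1.5) ≈ -0.9900.
Sum = Δs · [f(-1) + f(-0.5) + f(0) + ...].
Sum ≈ 0.1292.

0.1292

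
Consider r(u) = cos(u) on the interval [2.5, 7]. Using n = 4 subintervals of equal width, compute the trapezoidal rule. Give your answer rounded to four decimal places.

0.0522

Δu = (7 − 2.5)/4 = 1.125.
r(2.5) ≈ -0.8011, r(3.625) ≈ -0.8854, r(4.75) ≈ 0.0376, r(5.875) ≈ 0.9178, r(7) ≈ 0.7539.
T_4 = (Δu/2)·[r(u_0) + 2r(u_1) + 2r(u_2) + 2r(u_3) + r(u_4)].
Sum ≈ 0.0522.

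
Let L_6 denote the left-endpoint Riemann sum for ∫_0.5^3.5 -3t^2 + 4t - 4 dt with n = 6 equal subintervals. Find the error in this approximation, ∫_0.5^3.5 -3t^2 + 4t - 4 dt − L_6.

-5.625

Exact integral: ∫_0.5^3.5 f(t) dt = -30.75.
L_6 = -25.125.
Error = -30.75 − (-25.125) = -5.625.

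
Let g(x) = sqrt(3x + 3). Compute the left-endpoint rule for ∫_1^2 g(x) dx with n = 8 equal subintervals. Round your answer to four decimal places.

2.6995

Δx = (2 − 1)/8 = 0.125.
Left endpoints: 1, 1.125, 1.25, 1.375, 1.5, 1.625, 1.75, 1.875.
g(1) ≈ 2.4495, g(1.125) ≈ 2.5249, g(1.25) ≈ 2.5981, g(1.375) ≈ 2.6693, g(1.5) ≈ 2.7386, g(1.625) ≈ 2.8062, g(1.75) ≈ 2.8723, g(1.875) ≈ 2.9368.
Sum = Δx · [g(1) + g(1.125) + g(1.25) + ...].
Sum ≈ 2.6995.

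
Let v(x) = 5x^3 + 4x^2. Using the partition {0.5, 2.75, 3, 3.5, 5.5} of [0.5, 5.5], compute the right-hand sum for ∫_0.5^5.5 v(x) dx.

2382.21484375

Subinterval widths: 2.25, 0.25, 0.5, 2.
Right endpoints: 2.75, 3, 3.5, 5.5.
v(2.75) = 134.234375, v(3) = 171, v(3.5) = 263.375, v(5.5) = 952.875.
Sum = Σ Δx_i · v(x_i).
Sum = 2382.21484375.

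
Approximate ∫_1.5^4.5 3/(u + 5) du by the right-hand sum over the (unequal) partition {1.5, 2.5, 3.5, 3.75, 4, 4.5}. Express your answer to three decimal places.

1.080

Subinterval widths: 1, 1, 0.25, 0.25, 0.5.
Right endpoints: 2.5, 3.5, 3.75, 4, 4.5.
f(2.5) = 0.4, f(3.5) = 6/17, f(3.75) = 12/35, f(4) = 1/3, f(4.5) = 6/19.
Sum = Σ Δu_i · f(u_i).
Sum ≈ 1.080.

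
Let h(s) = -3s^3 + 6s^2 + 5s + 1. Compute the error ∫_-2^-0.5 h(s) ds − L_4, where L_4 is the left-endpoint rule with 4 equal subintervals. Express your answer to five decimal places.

Exact integral: ∫_-2^-0.5 h(s) ds = 19.828125.
L_4 ≈ 27.6767578.
Error ≈ 19.828125 − 27.6767578 ≈ -7.84863.

-7.84863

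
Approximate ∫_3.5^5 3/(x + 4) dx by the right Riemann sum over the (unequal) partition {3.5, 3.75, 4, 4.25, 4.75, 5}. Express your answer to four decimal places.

Subinterval widths: 0.25, 0.25, 0.25, 0.5, 0.25.
Right endpoints: 3.75, 4, 4.25, 4.75, 5.
f(3.75) = 12/31, f(4) = 0.375, f(4.25) = 4/11, f(4.75) = 12/35, f(5) = 1/3.
Sum = Σ Δx_i · f(x_i).
Sum ≈ 0.5362.

0.5362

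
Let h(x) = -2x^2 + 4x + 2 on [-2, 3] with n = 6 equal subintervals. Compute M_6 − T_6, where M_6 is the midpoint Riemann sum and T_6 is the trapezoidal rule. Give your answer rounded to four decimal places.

M_6 ≈ -2.754630.
T_6 ≈ -4.490741.
M_6 − T_6 ≈ 1.7361.

1.7361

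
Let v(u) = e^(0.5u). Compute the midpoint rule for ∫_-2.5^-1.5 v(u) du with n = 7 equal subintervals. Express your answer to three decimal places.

Δu = (-1.5 − (-2.5))/7 = 1/7.
Midpoints: -17/7, -16/7, -15/7, -2, -13/7, -12/7, -11/7.
v(-17/7) ≈ 0.297, v(-16/7) ≈ 0.319, v(-15/7) ≈ 0.343, v(-2) ≈ 0.368, v(-13/7) ≈ 0.395, v(-12/7) ≈ 0.424, v(-11/7) ≈ 0.456.
Sum = Δu · [v(-17/7) + v(-16/7) + v(-15/7) + ...].
Sum ≈ 0.372.

0.372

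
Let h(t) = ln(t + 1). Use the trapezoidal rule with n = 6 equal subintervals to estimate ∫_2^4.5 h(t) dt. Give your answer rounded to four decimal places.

Δt = (4.5 − 2)/6 = 5/12.
h(2) ≈ 1.0986, h(29/12) ≈ 1.2287, h(17/6) ≈ 1.3437, h(3.25) ≈ 1.4469, h(11/3) ≈ 1.5404, h(49/12) ≈ 1.6260, h(4.5) ≈ 1.7047.
T_6 = (Δt/2)·[h(t_0) + 2h(t_1) + ... + 2h(t_{5}) + h(t_6)].
Sum ≈ 3.5781.

3.5781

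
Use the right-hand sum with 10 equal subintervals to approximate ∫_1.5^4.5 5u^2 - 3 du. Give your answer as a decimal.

150.975

Δu = (4.5 − 1.5)/10 = 0.3.
Right endpoints: 1.8, 2.1, 2.4, 2.7, 3, 3.3, 3.6, 3.9, 4.2, 4.5.
f(1.8) = 13.2, f(2.1) = 19.05, f(2.4) = 25.8, f(2.7) = 33.45, f(3) = 42, f(3.3) = 51.45, f(3.6) = 61.8, f(3.9) = 73.05, f(4.2) = 85.2, f(4.5) = 98.25.
Sum = Δu · [f(1.8) + f(2.1) + f(2.4) + ...].
Sum = 150.975.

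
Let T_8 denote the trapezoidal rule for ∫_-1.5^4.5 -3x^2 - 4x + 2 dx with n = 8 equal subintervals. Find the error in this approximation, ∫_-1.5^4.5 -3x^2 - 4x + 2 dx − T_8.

1.6875

Exact integral: ∫_-1.5^4.5 f(x) dx = -118.5.
T_8 = -120.1875.
Error = -118.5 − (-120.1875) = 1.6875.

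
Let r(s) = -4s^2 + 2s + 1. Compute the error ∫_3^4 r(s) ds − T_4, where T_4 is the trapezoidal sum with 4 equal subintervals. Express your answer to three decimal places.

Exact integral: ∫_3^4 r(s) ds ≈ -41.33333.
T_4 = -41.375.
Error ≈ -41.33333 − (-41.375) ≈ 0.042.

0.042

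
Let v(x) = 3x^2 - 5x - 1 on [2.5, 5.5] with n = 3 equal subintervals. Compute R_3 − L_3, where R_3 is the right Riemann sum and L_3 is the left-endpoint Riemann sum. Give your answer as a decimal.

R_3 = 117.75.
L_3 = 60.75.
R_3 − L_3 = 57.

57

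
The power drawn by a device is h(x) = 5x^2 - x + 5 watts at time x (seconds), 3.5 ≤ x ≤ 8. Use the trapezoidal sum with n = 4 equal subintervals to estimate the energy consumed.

Δx = (8 − 3.5)/4 = 1.125.
h(3.5) = 62.75, h(4.625) = 107.328125, h(5.75) = 164.5625, h(6.875) = 234.453125, h(8) = 317.
T_4 = (Δx/2)·[h(x_0) + 2h(x_1) + 2h(x_2) + 2h(x_3) + h(x_4)].
Sum = 783.24609375.

783.24609375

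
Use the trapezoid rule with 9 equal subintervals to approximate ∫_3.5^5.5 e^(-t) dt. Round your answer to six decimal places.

Δt = (5.5 − 3.5)/9 = 2/9.
f(3.5) ≈ 0.030197, f(67/18) ≈ 0.024180, f(71/18) ≈ 0.019362, f(25/6) ≈ 0.015504, f(79/18) ≈ 0.012415, f(83/18) ≈ 0.009941, f(29/6) ≈ 0.007960, f(91/18) ≈ 0.006374, f(95/18) ≈ 0.005104, f(5.5) ≈ 0.004087.
T_9 = (Δt/2)·[f(t_0) + 2f(t_1) + ... + 2f(t_{8}) + f(t_9)].
Sum ≈ 0.026218.

0.026218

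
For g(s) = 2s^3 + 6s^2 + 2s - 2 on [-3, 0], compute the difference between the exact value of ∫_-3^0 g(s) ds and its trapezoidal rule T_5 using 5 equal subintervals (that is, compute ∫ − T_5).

0.54

Exact integral: ∫_-3^0 g(s) ds = -1.5.
T_5 = -2.04.
Error = -1.5 − (-2.04) = 0.54.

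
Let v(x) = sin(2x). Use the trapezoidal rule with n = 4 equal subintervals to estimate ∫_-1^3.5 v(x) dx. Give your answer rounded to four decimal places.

Δx = (3.5 − (-1))/4 = 1.125.
v(-1) ≈ -0.9093, v(0.125) ≈ 0.2474, v(1.25) ≈ 0.5985, v(2.375) ≈ -0.9993, v(3.5) ≈ 0.6570.
T_4 = (Δx/2)·[v(x_0) + 2v(x_1) + 2v(x_2) + 2v(x_3) + v(x_4)].
Sum ≈ -0.3145.

-0.3145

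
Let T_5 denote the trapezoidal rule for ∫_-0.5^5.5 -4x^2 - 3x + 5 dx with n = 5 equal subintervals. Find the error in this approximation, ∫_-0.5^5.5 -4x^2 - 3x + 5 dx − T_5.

5.76

Exact integral: ∫_-0.5^5.5 f(x) dx = -237.
T_5 = -242.76.
Error = -237 − (-242.76) = 5.76.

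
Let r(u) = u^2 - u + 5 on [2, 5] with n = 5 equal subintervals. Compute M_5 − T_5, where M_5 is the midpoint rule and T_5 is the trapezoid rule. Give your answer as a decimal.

M_5 = 43.41.
T_5 = 43.68.
M_5 − T_5 = -0.27.

-0.27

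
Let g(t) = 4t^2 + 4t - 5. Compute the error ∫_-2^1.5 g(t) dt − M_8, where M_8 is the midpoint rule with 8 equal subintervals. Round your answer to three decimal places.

Exact integral: ∫_-2^1.5 g(t) dt ≈ -5.83333.
M_8 ≈ -6.05664.
Error ≈ -5.83333 − (-6.05664) ≈ 0.223.

0.223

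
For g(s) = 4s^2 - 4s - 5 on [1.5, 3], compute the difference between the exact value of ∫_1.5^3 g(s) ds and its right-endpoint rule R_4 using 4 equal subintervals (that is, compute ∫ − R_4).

Exact integral: ∫_1.5^3 g(s) ds = 10.5.
R_4 = 14.578125.
Error = 10.5 − 14.578125 = -4.078125.

-4.078125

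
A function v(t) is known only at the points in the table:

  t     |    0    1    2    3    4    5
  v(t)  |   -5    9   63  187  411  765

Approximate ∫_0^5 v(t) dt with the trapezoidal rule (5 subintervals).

1050

Δt = 1.
T_5 = (1/2)·[(-5) + 2·9 + 2·63 + 2·187 + 2·411 + 765] = 1050.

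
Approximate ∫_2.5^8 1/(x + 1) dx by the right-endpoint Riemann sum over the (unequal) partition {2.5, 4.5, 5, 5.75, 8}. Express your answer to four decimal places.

0.8081

Subinterval widths: 2, 0.5, 0.75, 2.25.
Right endpoints: 4.5, 5, 5.75, 8.
f(4.5) = 2/11, f(5) = 1/6, f(5.75) = 4/27, f(8) = 1/9.
Sum = Σ Δx_i · f(x_i).
Sum ≈ 0.8081.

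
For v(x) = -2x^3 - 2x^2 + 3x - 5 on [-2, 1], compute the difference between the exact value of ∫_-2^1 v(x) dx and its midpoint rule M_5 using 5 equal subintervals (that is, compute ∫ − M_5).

0.09

Exact integral: ∫_-2^1 v(x) dx = -18.
M_5 = -18.09.
Error = -18 − (-18.09) = 0.09.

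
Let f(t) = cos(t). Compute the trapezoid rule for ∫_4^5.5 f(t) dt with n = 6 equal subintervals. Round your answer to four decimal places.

Δt = (5.5 − 4)/6 = 0.25.
f(4) ≈ -0.6536, f(4.25) ≈ -0.4461, f(4.5) ≈ -0.2108, f(4.75) ≈ 0.0376, f(5) ≈ 0.2837, f(5.25) ≈ 0.5121, f(5.5) ≈ 0.7087.
T_6 = (Δt/2)·[f(t_0) + 2f(t_1) + ... + 2f(t_{5}) + f(t_6)].
Sum ≈ 0.0510.

0.0510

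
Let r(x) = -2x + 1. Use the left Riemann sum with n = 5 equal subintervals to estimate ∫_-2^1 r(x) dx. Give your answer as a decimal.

Δx = (1 − (-2))/5 = 0.6.
Left endpoints: -2, -1.4, -0.8, -0.2, 0.4.
r(-2) = 5, r(-1.4) = 3.8, r(-0.8) = 2.6, r(-0.2) = 1.4, r(0.4) = 0.2.
Sum = Δx · [r(-2) + r(-1.4) + r(-0.8) + r(-0.2) + r(0.4)].
Sum = 7.8.

7.8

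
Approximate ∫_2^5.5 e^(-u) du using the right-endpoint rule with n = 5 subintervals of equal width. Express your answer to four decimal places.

Δu = (5.5 − 2)/5 = 0.7.
Right endpoints: 2.7, 3.4, 4.1, 4.8, 5.5.
f(2.7) ≈ 0.0672, f(3.4) ≈ 0.0334, f(4.1) ≈ 0.0166, f(4.8) ≈ 0.0082, f(5.5) ≈ 0.0041.
Sum = Δu · [f(2.7) + f(3.4) + f(4.1) + f(4.8) + f(5.5)].
Sum ≈ 0.0906.

0.0906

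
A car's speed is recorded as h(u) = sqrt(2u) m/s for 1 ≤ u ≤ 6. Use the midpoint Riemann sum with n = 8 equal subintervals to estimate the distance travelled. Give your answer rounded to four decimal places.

Δu = (6 − 1)/8 = 0.625.
Midpoints: 1.3125, 1.9375, 2.5625, 3.1875, 3.8125, 4.4375, 5.0625, 5.6875.
h(1.3125) ≈ 1.6202, h(1.9375) ≈ 1.9685, h(2.5625) ≈ 2.2638, h(3.1875) ≈ 2.5249, h(3.8125) ≈ 2.7613, h(4.4375) ≈ 2.9791, h(5.0625) ≈ 3.1820, h(5.6875) ≈ 3.3727.
Sum = Δu · [h(1.3125) + h(1.9375) + h(2.5625) + ...].
Sum ≈ 12.9203.

12.9203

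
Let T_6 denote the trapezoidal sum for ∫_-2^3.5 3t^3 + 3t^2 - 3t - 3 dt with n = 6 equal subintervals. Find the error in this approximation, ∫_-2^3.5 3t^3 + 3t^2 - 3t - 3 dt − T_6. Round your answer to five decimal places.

Exact integral: ∫_-2^3.5 f(t) dt = 122.546875.
T_6 ≈ 130.0568576.
Error ≈ 122.546875 − 130.0568576 ≈ -7.50998.

-7.50998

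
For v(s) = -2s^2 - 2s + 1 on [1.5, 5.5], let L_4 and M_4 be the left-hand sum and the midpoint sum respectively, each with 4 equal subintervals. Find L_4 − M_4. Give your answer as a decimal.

30

L_4 = -102.
M_4 = -132.
L_4 − M_4 = 30.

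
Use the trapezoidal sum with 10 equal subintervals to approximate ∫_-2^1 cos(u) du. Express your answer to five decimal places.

Δu = (1 − (-2))/10 = 0.3.
f(-2) ≈ -0.41615, f(-1.7) ≈ -0.12884, f(-1.4) ≈ 0.16997, f(-1.1) ≈ 0.45360, f(-0.8) ≈ 0.69671, f(-0.5) ≈ 0.87758, f(-0.2) ≈ 0.98007, f(0.1) ≈ 0.99500, f(0.4) ≈ 0.92106, f(0.7) ≈ 0.76484, f(1) ≈ 0.54030.
T_10 = (Δu/2)·[f(u_0) + 2f(u_1) + ... + 2f(u_{9}) + f(u_10)].
Sum ≈ 1.73762.

1.73762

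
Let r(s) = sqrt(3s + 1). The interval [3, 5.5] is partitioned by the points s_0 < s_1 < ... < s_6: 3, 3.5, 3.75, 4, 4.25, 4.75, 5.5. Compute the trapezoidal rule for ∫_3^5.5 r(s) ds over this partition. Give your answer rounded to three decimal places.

Subinterval widths: 0.5, 0.25, 0.25, 0.25, 0.5, 0.75.
r(3) ≈ 3.162, r(3.5) ≈ 3.391, r(3.75) ≈ 3.500, r(4) ≈ 3.606, r(4.25) ≈ 3.708, r(4.75) ≈ 3.905, r(5.5) ≈ 4.183.
On each subinterval the trapezoid contributes (Δs_i/2)·[r(s_{i-1}) + r(s_i)].
Sum ≈ 9.239.

9.239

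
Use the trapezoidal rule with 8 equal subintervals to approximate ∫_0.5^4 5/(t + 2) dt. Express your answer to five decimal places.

Δt = (4 − 0.5)/8 = 0.4375.
f(0.5) = 2, f(0.9375) = 80/47, f(1.375) = 40/27, f(1.8125) = 80/61, f(2.25) = 20/17, f(2.6875) = 16/15, f(3.125) = 40/41, f(3.5625) = 80/89, f(4) = 5/6.
T_8 = (Δt/2)·[f(t_0) + 2f(t_1) + ... + 2f(t_{7}) + f(t_8)].
Sum ≈ 4.38785.

4.38785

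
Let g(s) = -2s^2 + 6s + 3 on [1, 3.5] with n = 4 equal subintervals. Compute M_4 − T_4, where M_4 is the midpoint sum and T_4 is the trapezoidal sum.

M_4 = 13.49609375.
T_4 = 13.0078125.
M_4 − T_4 = 0.48828125.

0.48828125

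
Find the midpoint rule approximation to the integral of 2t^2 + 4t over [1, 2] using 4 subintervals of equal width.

10.65625

Δt = (2 − 1)/4 = 0.25.
Midpoints: 1.125, 1.375, 1.625, 1.875.
f(1.125) = 7.03125, f(1.375) = 9.28125, f(1.625) = 11.78125, f(1.875) = 14.53125.
Sum = Δt · [f(1.125) + f(1.375) + f(1.625) + f(1.875)].
Sum = 10.65625.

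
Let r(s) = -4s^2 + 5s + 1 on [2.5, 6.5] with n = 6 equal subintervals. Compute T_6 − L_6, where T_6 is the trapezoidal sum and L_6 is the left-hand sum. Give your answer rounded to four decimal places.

-41.3333

T_6 ≈ -252.518519.
L_6 ≈ -211.185185.
T_6 − L_6 ≈ -41.3333.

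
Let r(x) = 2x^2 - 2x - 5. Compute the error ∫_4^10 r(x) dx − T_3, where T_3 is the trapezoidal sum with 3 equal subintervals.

-8

Exact integral: ∫_4^10 r(x) dx = 510.
T_3 = 518.
Error = 510 − 518 = -8.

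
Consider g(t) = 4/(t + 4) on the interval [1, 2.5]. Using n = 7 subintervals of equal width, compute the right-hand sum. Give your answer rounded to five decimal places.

Δt = (2.5 − 1)/7 = 3/14.
Right endpoints: 17/14, 10/7, 23/14, 13/7, 29/14, 16/7, 2.5.
g(17/14) = 56/73, g(10/7) = 14/19, g(23/14) = 56/79, g(13/7) = 28/41, g(29/14) = 56/85, g(16/7) = 7/11, g(2.5) = 8/13.
Sum = Δt · [g(17/14) + g(10/7) + g(23/14) + ...].
Sum ≈ 1.02993.

1.02993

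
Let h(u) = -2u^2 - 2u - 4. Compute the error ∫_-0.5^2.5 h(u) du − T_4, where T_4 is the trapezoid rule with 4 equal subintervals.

0.5625

Exact integral: ∫_-0.5^2.5 h(u) du = -28.5.
T_4 = -29.0625.
Error = -28.5 − (-29.0625) = 0.5625.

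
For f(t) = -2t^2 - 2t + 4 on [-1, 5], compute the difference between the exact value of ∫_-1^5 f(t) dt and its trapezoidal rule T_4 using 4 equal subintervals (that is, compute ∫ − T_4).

Exact integral: ∫_-1^5 f(t) dt = -84.
T_4 = -88.5.
Error = -84 − (-88.5) = 4.5.

4.5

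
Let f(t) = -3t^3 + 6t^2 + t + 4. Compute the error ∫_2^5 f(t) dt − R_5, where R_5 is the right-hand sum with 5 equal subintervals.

71.19

Exact integral: ∫_2^5 f(t) dt = -200.25.
R_5 = -271.44.
Error = -200.25 − (-271.44) = 71.19.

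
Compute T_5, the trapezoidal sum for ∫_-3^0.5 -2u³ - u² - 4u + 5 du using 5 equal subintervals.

68.285

Δu = (0.5 − (-3))/5 = 0.7.
f(-3) = 62, f(-2.3) = 33.244, f(-1.6) = 17.032, f(-0.9) = 9.248, f(-0.2) = 5.776, f(0.5) = 2.5.
T_5 = (Δu/2)·[f(u_0) + 2f(u_1) + ... + 2f(u_{4}) + f(u_5)].
Sum = 68.285.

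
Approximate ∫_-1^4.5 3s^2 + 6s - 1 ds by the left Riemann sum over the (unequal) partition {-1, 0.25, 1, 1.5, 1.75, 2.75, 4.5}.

Subinterval widths: 1.25, 0.75, 0.5, 0.25, 1, 1.75.
Left endpoints: -1, 0.25, 1, 1.5, 1.75, 2.75.
f(-1) = -4, f(0.25) = 0.6875, f(1) = 8, f(1.5) = 14.75, f(1.75) = 18.6875, f(2.75) = 38.1875.
Sum = Σ Δs_i · f(s_i).
Sum = 88.71875.

88.71875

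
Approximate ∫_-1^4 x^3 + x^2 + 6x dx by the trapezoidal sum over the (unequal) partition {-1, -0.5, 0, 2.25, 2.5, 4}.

144.76953125

Subinterval widths: 0.5, 0.5, 2.25, 0.25, 1.5.
f(-1) = -6, f(-0.5) = -2.875, f(0) = 0, f(2.25) = 29.953125, f(2.5) = 36.875, f(4) = 104.
On each subinterval the trapezoid contributes (Δx_i/2)·[f(x_{i-1}) + f(x_i)].
Sum = 144.76953125.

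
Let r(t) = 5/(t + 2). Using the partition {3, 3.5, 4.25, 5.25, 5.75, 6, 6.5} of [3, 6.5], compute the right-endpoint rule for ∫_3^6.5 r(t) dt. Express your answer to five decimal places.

Subinterval widths: 0.5, 0.75, 1, 0.5, 0.25, 0.5.
Right endpoints: 3.5, 4.25, 5.25, 5.75, 6, 6.5.
r(3.5) = 10/11, r(4.25) = 0.8, r(5.25) = 20/29, r(5.75) = 20/31, r(6) = 0.625, r(6.5) = 10/17.
Sum = Σ Δt_i · r(t_i).
Sum ≈ 2.51715.

2.51715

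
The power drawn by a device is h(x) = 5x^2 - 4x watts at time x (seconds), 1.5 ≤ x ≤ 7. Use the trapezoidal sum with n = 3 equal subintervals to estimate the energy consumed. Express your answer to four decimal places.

Δx = (7 − 1.5)/3 = 11/6.
h(1.5) = 5.25, h(10/3) = 380/9, h(31/6) = 4061/36, h(7) = 217.
T_3 = (Δx/2)·[h(x_0) + 2h(x_1) + 2h(x_2) + h(x_3)].
Sum ≈ 487.9468.

487.9468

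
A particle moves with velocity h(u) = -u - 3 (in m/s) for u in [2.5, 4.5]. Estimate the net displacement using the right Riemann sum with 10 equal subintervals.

-13.2

Δu = (4.5 − 2.5)/10 = 0.2.
Right endpoints: 2.7, 2.9, 3.1, 3.3, 3.5, 3.7, 3.9, 4.1, 4.3, 4.5.
h(2.7) = -5.7, h(2.9) = -5.9, h(3.1) = -6.1, h(3.3) = -6.3, h(3.5) = -6.5, h(3.7) = -6.7, h(3.9) = -6.9, h(4.1) = -7.1, h(4.3) = -7.3, h(4.5) = -7.5.
Sum = Δu · [h(2.7) + h(2.9) + h(3.1) + ...].
Sum = -13.2.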